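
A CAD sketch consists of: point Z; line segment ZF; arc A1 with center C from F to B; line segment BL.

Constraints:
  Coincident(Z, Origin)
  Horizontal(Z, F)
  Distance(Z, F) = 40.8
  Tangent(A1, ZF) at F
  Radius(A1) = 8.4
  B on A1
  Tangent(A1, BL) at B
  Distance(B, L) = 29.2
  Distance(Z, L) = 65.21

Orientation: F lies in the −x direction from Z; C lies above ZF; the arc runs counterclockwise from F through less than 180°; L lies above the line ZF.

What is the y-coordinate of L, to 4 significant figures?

35.38

Z is at the origin; ZF is horizontal with |ZF| = 40.8 and F on the −x side, so F = (-40.80, 0.000). Since A1 is tangent to ZF there, CF ⟂ ZF, so C = F + (0, 8.4) = (-40.80, 8.400). Since CB ⟂ BL (tangency), |CL| = √(8.4² + 29.2²) = 30.38 regardless of where B sits on A1. So L lies on both circle(Z, 65.21) and circle(C, 30.38); the above-ZF intersection is L = (-54.78, 35.38). B is the foot of the tangent from L: B = (-34.70, 14.18).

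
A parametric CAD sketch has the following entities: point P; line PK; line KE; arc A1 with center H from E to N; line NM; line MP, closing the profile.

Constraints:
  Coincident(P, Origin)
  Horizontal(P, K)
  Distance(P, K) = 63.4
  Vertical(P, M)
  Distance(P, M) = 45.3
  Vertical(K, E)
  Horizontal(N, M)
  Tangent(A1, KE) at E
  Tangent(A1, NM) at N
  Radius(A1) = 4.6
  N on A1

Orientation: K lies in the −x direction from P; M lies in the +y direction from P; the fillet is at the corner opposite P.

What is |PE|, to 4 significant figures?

75.34

P is at the origin; PK is horizontal with |PK| = 63.4 and K on the −x side, so K = (-63.40, 0.000). P and M share the same x with |PM| = 45.3 and M on the +y side, so M = (0.000, 45.30). The virtual corner opposite P is at (-63.40, 45.30). Tangency of A1 to KE means the radius HE is perpendicular to KE and the tangent condition forces HN to be normal to NM, with radius 4.6, so the center H sits 4.6 in from both sides at H = (-58.80, 40.70). That places the tangent points at E = (-63.40, 40.70) on KE and N = (-58.80, 45.30) on NM. Then |PE| = |E − P| = 75.34.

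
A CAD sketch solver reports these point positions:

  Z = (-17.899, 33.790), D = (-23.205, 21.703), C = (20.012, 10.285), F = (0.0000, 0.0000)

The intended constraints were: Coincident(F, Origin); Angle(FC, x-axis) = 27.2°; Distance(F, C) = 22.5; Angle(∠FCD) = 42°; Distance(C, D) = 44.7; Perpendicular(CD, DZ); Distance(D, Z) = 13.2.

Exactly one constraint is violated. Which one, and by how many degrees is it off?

Perpendicular(CD, DZ) — off by 8.90°.

F = (0.00, 0.00) ✓; FC at 27.20° ✓; |FC| = 22.50 ✓; ∠FCD = 42.00° ✓; |CD| = 44.70 ✓; ∠(CD, DZ) = 98.90° ✗; |DZ| = 13.20 ✓.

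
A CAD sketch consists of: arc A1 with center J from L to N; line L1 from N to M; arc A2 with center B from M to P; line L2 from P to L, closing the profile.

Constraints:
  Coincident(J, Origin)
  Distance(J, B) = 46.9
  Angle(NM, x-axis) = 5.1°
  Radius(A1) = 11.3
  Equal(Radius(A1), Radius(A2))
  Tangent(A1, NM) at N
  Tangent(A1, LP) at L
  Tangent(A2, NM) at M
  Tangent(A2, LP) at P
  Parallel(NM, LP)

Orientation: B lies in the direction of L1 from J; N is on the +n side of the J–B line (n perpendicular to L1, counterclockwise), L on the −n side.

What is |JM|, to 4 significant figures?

48.24

Tangency of A1 to both parallel lines with radius 11.3 puts N and L at J ± 11.3·n: N = (-1.005, 11.26), L = (1.005, -11.26). Equal radii place M and P the same way about B: M = B + 11.3·n = (45.71, 15.42), P = B − 11.3·n = (47.72, -7.086). Then |JM| = |M − J| = 48.24.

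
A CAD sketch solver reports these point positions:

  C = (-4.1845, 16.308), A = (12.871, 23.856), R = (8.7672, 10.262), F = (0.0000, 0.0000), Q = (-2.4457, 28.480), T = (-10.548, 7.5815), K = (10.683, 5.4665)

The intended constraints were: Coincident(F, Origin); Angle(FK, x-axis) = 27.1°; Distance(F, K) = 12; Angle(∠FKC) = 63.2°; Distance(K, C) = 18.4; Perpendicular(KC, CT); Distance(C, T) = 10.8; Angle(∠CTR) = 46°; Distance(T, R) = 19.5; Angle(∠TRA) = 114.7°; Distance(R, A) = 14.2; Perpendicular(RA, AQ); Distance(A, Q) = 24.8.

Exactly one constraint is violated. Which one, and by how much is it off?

Distance(A, Q) = 24.8 — off by 8.80.

F = (0.00, 0.00) ✓; FK at 27.10° ✓; |FK| = 12.00 ✓; ∠FKC = 63.20° ✓; |KC| = 18.40 ✓; ∠(KC, CT) = 90.00° ✓; |CT| = 10.80 ✓; ∠CTR = 46.00° ✓; |TR| = 19.50 ✓; ∠TRA = 114.7° ✓; |RA| = 14.20 ✓; ∠(RA, AQ) = 90.00° ✓; |AQ| = 16.00 ✗.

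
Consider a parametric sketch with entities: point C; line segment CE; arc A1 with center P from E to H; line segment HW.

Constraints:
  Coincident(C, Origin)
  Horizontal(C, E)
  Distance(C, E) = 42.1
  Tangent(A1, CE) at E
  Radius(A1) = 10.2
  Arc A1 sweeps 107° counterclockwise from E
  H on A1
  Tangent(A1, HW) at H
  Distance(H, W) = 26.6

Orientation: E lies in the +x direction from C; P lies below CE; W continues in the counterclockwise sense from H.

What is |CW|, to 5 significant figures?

55.690

C is at the origin; CE is horizontal with |CE| = 42.1 and E on the +x side, so E = (42.100, 0.0000). Tangency of A1 to CE means the radius PE is perpendicular to CE, so P = E + (0, -10.2) = (42.100, -10.200). On A1, E sits at bearing 90° from P; a 107° counterclockwise sweep puts H at bearing 197°, so H = P + 10.2·(cos 197°, sin 197°) = (32.346, -13.182). The tangent condition forces PH to be normal to HW, so HW runs along (−sin 197°, cos 197°); with |HW| = 26.6, W = (40.123, -38.620). Then |CW| = |W − C| = 55.690.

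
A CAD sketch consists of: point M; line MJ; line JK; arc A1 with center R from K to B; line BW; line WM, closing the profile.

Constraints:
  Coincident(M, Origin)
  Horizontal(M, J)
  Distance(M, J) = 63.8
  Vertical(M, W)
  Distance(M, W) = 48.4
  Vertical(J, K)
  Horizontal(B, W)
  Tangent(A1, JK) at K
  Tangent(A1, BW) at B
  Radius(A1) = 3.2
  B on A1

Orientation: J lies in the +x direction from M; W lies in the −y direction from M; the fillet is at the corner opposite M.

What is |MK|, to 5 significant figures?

78.189

M is at the origin; MJ is horizontal with |MJ| = 63.8 and J on the +x side, so J = (63.800, 0.0000). M and W share the same x with |MW| = 48.4 and W on the −y side, so W = (0.0000, -48.400). The virtual corner opposite M is at (63.800, -48.400). The tangent condition forces RK to be normal to JK and since A1 is tangent to BW there, RB ⟂ BW, with radius 3.2, so the center R sits 3.2 in from both sides at R = (60.600, -45.200). That places the tangent points at K = (63.800, -45.200) on JK and B = (60.600, -48.400) on BW. Then |MK| = |K − M| = 78.189.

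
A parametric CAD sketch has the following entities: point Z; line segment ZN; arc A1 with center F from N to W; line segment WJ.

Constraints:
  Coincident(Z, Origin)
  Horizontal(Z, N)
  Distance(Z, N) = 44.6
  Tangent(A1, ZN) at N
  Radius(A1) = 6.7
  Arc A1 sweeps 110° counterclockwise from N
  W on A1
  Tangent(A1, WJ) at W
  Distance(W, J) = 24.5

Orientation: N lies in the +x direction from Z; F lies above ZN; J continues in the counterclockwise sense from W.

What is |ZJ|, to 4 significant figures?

53.22

Z is at the origin; Z and N share the same y with |ZN| = 44.6 and N on the +x side, so N = (44.60, 0.000). Since A1 is tangent to ZN there, FN ⟂ ZN, so F = N + (0, 6.7) = (44.60, 6.700). On A1, N sits at bearing -90° from F; a 110° counterclockwise sweep puts W at bearing 20°, so W = F + 6.7·(cos 20°, sin 20°) = (50.90, 8.992). The tangent condition forces FW to be normal to WJ, so WJ runs along (−sin 20°, cos 20°); with |WJ| = 24.5, J = (42.52, 32.01). Then |ZJ| = |J − Z| = 53.22.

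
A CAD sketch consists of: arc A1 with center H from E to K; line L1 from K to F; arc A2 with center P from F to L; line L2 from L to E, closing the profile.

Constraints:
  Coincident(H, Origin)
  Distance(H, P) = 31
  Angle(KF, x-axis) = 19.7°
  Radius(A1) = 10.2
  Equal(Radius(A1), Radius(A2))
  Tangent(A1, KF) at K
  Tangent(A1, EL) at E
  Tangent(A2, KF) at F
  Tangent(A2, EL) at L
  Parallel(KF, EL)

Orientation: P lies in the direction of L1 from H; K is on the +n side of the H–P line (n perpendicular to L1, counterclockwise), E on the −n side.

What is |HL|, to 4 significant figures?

32.63

The slot axis is L1's direction at 19.7°, so u = (cos 19.7°, sin 19.7°) = (0.9415, 0.3371) and n = (−sin 19.7°, cos 19.7°) = (-0.3371, 0.9415). H is at the origin and P lies 31.0 along u from H, so P = 31.0·u = (29.19, 10.45). Tangency of A1 to both parallel lines with radius 10.2 puts K and E at H ± 10.2·n: K = (-3.438, 9.603), E = (3.438, -9.603). Equal radii place F and L the same way about P: F = P + 10.2·n = (25.75, 20.05), L = P − 10.2·n = (32.62, 0.8470). Then |HL| = |L − H| = 32.63.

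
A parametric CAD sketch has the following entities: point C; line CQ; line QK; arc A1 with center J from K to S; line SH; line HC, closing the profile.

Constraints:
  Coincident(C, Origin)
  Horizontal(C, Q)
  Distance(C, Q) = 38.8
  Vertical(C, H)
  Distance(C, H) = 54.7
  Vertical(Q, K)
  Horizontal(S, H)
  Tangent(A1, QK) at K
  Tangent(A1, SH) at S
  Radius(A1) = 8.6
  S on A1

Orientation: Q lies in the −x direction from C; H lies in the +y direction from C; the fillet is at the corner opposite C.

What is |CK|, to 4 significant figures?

60.25

C is at the origin; CQ is horizontal with |CQ| = 38.8 and Q on the −x side, so Q = (-38.80, 0.000). CH is vertical with |CH| = 54.7 and H on the +y side, so H = (0.000, 54.70). The virtual corner opposite C is at (-38.80, 54.70). The tangent condition forces JK to be normal to QK and since A1 is tangent to SH there, JS ⟂ SH, with radius 8.6, so the center J sits 8.6 in from both sides at J = (-30.20, 46.10). That places the tangent points at K = (-38.80, 46.10) on QK and S = (-30.20, 54.70) on SH. Then |CK| = |K − C| = 60.25.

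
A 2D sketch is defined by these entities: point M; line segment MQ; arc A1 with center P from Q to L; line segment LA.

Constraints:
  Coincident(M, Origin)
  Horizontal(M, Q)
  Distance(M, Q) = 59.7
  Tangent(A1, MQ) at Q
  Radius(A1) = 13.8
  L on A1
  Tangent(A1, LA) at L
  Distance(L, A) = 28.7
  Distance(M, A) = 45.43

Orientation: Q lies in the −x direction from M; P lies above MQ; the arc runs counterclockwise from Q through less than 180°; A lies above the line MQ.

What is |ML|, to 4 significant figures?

48.36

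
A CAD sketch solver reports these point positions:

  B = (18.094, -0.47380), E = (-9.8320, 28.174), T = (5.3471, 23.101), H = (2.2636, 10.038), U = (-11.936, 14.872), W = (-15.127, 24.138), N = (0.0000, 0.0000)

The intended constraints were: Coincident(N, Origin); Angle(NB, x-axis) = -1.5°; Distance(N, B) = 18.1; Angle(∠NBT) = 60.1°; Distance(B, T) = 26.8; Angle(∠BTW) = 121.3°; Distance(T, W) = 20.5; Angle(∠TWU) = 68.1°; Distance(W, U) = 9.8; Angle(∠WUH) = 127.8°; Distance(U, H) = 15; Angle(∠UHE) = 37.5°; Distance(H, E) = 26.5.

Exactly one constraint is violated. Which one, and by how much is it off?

Distance(H, E) = 26.5 — off by 4.70.

N = (0.00, 0.00) ✓; NB at -1.500° ✓; |NB| = 18.10 ✓; ∠NBT = 60.10° ✓; |BT| = 26.80 ✓; ∠BTW = 121.3° ✓; |TW| = 20.50 ✓; ∠TWU = 68.10° ✓; |WU| = 9.800 ✓; ∠WUH = 127.8° ✓; |UH| = 15.00 ✓; ∠UHE = 37.50° ✓; |HE| = 21.80 ✗.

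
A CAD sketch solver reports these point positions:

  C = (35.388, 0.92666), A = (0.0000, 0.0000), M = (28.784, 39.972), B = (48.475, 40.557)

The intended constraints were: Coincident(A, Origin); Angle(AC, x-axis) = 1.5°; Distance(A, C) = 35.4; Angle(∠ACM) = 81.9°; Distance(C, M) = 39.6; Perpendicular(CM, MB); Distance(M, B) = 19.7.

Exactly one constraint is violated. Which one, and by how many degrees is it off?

Perpendicular(CM, MB) — off by 7.90°.

A = (0.00, 0.00) ✓; AC at 1.500° ✓; |AC| = 35.40 ✓; ∠ACM = 81.90° ✓; |CM| = 39.60 ✓; ∠(CM, MB) = 97.90° ✗; |MB| = 19.70 ✓.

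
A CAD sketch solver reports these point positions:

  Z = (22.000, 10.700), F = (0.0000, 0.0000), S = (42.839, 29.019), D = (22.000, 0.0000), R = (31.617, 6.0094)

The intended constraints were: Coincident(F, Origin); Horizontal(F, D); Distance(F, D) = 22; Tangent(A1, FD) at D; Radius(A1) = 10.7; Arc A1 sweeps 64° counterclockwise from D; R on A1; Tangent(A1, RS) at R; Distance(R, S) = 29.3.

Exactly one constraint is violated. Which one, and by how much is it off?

Distance(R, S) = 29.3 — off by 3.70.

F = (0.00, 0.00) ✓; F.y = 0.00, D.y = 0.00 ✓; |FD| = 22.00 ✓; ∠(ZD, DF) = 90.00° ✓; |ZD| = 10.70 ✓; bearing(Z→R) − bearing(Z→D) = 64.00° ✓; |ZR| = 10.70 ✓; ∠(ZR, RS) = 90.00° ✓; |RS| = 25.60 ✗.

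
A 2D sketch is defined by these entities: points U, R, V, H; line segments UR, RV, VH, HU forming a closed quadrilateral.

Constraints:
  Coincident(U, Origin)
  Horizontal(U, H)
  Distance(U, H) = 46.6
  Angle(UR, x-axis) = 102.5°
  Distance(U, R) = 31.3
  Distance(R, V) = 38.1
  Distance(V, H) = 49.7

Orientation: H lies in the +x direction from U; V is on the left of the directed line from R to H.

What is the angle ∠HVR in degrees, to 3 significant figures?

87.9°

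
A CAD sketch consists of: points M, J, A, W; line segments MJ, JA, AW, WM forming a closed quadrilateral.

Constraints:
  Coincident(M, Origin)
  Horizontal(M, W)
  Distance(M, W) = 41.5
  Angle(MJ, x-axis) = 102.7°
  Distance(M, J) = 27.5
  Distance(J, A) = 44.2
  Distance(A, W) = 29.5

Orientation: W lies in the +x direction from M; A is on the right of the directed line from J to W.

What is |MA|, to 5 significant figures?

19.084

Checks: MJ at 102.7° ✓; |JA| = 44.20 ✓; |AW| = 29.50 ✓.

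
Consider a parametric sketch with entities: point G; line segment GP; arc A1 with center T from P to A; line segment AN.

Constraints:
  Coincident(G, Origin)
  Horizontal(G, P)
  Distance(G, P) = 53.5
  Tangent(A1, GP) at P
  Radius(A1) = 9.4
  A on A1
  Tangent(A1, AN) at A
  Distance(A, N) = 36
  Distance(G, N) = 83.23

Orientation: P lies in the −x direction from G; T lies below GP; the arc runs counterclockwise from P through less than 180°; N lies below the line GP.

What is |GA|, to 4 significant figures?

62.95

Checks: ∠(TP, PG) = 90.00° ✓; |TP| = 9.400 ✓; |TA| = 9.400 ✓; ∠(TA, AN) = 90.00° ✓; |AN| = 36.00 ✓; |GN| = 83.23 ✓.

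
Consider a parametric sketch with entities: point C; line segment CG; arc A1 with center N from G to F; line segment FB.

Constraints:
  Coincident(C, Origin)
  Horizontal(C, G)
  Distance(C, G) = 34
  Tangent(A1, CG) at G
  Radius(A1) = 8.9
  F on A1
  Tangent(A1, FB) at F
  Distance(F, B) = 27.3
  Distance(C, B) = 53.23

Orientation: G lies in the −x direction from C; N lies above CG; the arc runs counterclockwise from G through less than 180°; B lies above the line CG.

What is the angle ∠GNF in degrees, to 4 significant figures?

115.9°

C is at the origin; CG is horizontal with |CG| = 34.0 and G on the −x side, so G = (-34.00, 0.000). Tangency of A1 to CG means the radius NG is perpendicular to CG, so N = G + (0, 8.9) = (-34.00, 8.900). Since NF ⟂ FB (tangency), |NB| = √(8.9² + 27.3²) = 28.71 regardless of where F sits on A1. So B lies on both circle(C, 53.23) and circle(N, 28.71); the above-CG intersection is B = (-37.93, 37.34). F is the foot of the tangent from B: F = (-26.00, 12.79).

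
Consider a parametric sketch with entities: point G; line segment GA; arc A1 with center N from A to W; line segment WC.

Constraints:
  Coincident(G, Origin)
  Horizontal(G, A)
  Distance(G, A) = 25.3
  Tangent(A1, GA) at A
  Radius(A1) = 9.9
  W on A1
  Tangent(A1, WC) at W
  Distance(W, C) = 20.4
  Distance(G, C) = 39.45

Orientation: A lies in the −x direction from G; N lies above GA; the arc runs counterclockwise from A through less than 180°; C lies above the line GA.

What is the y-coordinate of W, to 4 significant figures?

13.09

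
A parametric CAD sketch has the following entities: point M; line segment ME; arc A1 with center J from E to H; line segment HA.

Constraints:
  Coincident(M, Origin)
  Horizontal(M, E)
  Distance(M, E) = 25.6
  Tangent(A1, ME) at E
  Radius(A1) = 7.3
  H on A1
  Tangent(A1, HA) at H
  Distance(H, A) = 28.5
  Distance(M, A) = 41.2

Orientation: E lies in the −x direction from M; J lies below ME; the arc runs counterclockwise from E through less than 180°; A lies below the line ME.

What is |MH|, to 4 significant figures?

33.84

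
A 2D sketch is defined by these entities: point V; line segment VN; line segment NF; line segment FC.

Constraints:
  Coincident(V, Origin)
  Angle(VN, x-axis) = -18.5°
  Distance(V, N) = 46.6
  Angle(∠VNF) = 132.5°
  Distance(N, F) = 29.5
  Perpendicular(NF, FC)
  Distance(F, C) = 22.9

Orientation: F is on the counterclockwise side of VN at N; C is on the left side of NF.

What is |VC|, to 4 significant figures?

62.05

V is at the origin; VN runs at -18.5° with length 46.6, so N = 46.6·(cos -18.5°, sin -18.5°) = (44.19, -14.79). ∠VNF = 132.5°, so NF runs at -18.5° + (180° − 132.5°) = 29.00° from the x-axis; with |NF| = 29.5, F = N + 29.5·(cos 29.00°, sin 29.00°) = (69.99, -0.4845). The perpendicularity gives FC at right angles to NF; with |FC| = 22.9 on the left of NF, C = F + 22.9·(-0.4848, 0.8746) = (58.89, 19.54). Then |VC| = |C − V| = 62.05.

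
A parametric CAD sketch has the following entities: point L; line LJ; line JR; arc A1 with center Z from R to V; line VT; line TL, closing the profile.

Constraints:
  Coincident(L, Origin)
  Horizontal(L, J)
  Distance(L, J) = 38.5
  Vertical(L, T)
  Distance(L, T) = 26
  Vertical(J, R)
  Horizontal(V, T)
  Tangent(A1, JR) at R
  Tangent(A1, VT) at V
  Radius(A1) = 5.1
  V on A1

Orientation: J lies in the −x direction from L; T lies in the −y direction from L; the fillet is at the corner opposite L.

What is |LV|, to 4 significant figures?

42.33

L is at the origin; LJ is horizontal with |LJ| = 38.5 and J on the −x side, so J = (-38.50, 0.000). L and T share the same x with |LT| = 26.0 and T on the −y side, so T = (0.000, -26.00). The virtual corner opposite L is at (-38.50, -26.00). Tangency of A1 to JR means the radius ZR is perpendicular to JR and the tangent condition forces ZV to be normal to VT, with radius 5.1, so the center Z sits 5.1 in from both sides at Z = (-33.40, -20.90). That places the tangent points at R = (-38.50, -20.90) on JR and V = (-33.40, -26.00) on VT. Then |LV| = |V − L| = 42.33.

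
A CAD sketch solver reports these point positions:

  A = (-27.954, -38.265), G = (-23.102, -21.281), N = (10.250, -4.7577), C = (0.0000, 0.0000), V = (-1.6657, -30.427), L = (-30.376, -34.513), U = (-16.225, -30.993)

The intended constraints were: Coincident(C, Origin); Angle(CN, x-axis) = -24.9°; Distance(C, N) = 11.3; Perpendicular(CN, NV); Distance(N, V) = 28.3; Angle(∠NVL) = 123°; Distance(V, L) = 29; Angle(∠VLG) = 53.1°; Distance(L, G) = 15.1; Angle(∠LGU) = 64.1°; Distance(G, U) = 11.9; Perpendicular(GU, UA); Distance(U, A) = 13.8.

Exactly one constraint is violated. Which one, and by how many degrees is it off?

Perpendicular(GU, UA) — off by 3.50°.

C = (0.00, 0.00) ✓; CN at -24.90° ✓; |CN| = 11.30 ✓; ∠(CN, NV) = 90.00° ✓; |NV| = 28.30 ✓; ∠NVL = 123.0° ✓; |VL| = 29.00 ✓; ∠VLG = 53.10° ✓; |LG| = 15.10 ✓; ∠LGU = 64.10° ✓; |GU| = 11.90 ✓; ∠(GU, UA) = 93.50° ✗; |UA| = 13.80 ✓.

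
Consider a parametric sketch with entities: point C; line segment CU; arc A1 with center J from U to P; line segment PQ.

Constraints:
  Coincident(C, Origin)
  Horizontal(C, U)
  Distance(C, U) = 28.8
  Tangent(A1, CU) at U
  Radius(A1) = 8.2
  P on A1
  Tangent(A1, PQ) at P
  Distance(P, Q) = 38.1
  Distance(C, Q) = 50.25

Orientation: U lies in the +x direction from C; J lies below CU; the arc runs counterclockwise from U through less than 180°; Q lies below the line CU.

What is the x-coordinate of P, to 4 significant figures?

20.60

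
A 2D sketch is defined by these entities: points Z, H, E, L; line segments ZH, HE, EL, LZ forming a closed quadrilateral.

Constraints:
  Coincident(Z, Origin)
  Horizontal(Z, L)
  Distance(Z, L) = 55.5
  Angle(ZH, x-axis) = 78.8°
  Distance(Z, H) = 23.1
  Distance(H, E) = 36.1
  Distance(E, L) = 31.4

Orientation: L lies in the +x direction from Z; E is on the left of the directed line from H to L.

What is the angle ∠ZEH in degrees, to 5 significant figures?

26.653°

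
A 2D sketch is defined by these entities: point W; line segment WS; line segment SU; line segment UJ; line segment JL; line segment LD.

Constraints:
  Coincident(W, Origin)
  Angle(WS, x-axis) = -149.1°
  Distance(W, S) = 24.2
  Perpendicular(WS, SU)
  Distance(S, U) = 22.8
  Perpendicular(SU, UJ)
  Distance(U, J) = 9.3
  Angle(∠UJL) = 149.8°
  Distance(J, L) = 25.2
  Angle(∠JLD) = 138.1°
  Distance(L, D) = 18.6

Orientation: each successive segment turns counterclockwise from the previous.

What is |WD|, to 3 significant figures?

14.7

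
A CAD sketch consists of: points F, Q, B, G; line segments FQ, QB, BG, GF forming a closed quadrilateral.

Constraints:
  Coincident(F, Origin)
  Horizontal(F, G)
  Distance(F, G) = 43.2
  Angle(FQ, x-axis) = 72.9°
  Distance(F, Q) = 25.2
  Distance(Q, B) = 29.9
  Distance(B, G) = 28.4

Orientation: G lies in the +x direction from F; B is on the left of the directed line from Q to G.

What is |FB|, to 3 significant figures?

46.3

Checks: |QB| = 29.90 ✓; |BG| = 28.40 ✓.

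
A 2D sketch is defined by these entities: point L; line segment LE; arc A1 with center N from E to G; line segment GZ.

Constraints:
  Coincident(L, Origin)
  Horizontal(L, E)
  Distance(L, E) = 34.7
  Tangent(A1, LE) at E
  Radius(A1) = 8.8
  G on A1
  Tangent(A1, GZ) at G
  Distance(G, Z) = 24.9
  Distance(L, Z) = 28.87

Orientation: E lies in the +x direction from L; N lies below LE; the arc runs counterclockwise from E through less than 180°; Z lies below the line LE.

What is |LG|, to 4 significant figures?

27.55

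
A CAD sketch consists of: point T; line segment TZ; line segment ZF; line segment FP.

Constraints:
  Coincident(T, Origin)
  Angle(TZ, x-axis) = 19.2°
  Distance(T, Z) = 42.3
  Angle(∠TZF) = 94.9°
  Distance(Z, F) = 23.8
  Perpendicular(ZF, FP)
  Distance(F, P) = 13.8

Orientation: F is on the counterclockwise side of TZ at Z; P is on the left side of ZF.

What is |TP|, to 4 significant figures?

39.43

T is at the origin; TZ runs at 19.2° with length 42.3, so Z = 42.3·(cos 19.2°, sin 19.2°) = (39.95, 13.91). ∠TZF = 94.9°, so ZF runs at 19.2° + (180° − 94.9°) = 104.3° from the x-axis; with |ZF| = 23.8, F = Z + 23.8·(cos 104.3°, sin 104.3°) = (34.07, 36.97). The perpendicularity gives FP at right angles to ZF; with |FP| = 13.8 on the left of ZF, P = F + 13.8·(-0.9690, -0.2470) = (20.70, 33.57). Then |TP| = |P − T| = 39.43.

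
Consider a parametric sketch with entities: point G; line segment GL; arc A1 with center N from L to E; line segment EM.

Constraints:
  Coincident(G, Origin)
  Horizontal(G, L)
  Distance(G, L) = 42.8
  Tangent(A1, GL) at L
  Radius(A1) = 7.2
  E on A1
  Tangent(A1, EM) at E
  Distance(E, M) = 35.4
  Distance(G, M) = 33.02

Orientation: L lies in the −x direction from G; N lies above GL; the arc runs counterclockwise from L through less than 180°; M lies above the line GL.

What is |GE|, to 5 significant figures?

37.377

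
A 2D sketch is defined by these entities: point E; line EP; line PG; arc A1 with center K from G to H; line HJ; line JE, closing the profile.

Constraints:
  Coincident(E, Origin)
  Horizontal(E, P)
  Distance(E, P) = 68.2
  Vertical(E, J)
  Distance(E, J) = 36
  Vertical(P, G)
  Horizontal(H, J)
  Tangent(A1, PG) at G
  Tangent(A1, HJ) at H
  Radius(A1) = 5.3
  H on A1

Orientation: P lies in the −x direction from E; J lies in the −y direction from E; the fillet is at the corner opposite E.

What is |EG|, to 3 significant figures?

74.8

E is at the origin; EP is horizontal with |EP| = 68.2 and P on the −x side, so P = (-68.2, 0.00). E and J share the same x with |EJ| = 36.0 and J on the −y side, so J = (0.00, -36.0). The virtual corner opposite E is at (-68.2, -36.0). Since A1 is tangent to PG there, KG ⟂ PG and A1 meets HJ tangentially, so KH is at right angles to HJ, with radius 5.3, so the center K sits 5.3 in from both sides at K = (-62.9, -30.7). That places the tangent points at G = (-68.2, -30.7) on PG and H = (-62.9, -36.0) on HJ. Then |EG| = |G − E| = 74.8.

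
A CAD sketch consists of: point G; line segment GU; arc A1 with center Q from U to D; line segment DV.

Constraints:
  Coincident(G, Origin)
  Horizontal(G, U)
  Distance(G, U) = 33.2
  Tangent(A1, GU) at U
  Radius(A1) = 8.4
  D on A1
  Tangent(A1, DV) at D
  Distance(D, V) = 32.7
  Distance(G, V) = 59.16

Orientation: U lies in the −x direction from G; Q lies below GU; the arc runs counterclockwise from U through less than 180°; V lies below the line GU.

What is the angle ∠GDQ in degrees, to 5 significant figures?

13.260°

G is at the origin; G and U share the same y with |GU| = 33.2 and U on the −x side, so U = (-33.200, 0.0000). Tangency of A1 to GU means the radius QU is perpendicular to GU, so Q = U + (0, -8.4) = (-33.200, -8.4000). Since QD ⟂ DV (tangency), |QV| = √(8.4² + 32.7²) = 33.762 regardless of where D sits on A1. So V lies on both circle(G, 59.16) and circle(Q, 33.762); the below-GU intersection is V = (-42.898, -40.739). D is the foot of the tangent from V: D = (-41.593, -8.0648).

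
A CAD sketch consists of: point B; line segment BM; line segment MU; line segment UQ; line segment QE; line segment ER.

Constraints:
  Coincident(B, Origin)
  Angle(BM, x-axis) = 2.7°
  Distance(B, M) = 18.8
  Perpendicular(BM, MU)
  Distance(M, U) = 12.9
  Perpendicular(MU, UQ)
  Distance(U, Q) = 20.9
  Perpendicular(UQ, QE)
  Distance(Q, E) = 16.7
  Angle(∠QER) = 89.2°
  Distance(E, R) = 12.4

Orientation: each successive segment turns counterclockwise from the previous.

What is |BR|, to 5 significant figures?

10.919

The perpendicularity gives QE at right angles to UQ, so QE runs at -87.300°; with |QE| = 16.7, E = (-1.9187, -3.8947). ∠QER = 89.2° gives ER at 3.5000° from the x-axis; with |ER| = 12.4, R = (10.458, -3.1377). Then |BR| = |R − B| = 10.919.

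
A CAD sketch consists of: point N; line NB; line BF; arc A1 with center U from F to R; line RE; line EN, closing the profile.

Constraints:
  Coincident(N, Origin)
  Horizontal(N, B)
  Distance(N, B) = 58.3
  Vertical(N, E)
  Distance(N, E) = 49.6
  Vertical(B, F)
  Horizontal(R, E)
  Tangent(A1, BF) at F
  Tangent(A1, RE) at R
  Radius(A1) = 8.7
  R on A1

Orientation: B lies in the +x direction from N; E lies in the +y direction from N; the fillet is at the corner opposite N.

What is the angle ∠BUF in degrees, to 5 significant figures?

77.991°

The virtual corner opposite N is at (58.300, 49.600). The tangent condition forces UF to be normal to BF and since A1 is tangent to RE there, UR ⟂ RE, with radius 8.7, so the center U sits 8.7 in from both sides at U = (49.600, 40.900). That places the tangent points at F = (58.300, 40.900) on BF and R = (49.600, 49.600) on RE. Then cos ∠BUF = UB·UF / (|UB||UF|), giving 77.991°.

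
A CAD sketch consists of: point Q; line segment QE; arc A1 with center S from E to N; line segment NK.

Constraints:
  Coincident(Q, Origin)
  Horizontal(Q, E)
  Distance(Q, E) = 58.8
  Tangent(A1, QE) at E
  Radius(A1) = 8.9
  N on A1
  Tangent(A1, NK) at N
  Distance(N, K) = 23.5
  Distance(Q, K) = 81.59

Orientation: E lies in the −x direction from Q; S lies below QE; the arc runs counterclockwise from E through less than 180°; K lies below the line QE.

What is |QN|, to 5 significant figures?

66.904

Checks: |SN| = 8.900 ✓; ∠(SN, NK) = 90.00° ✓; |NK| = 23.50 ✓; |QK| = 81.59 ✓.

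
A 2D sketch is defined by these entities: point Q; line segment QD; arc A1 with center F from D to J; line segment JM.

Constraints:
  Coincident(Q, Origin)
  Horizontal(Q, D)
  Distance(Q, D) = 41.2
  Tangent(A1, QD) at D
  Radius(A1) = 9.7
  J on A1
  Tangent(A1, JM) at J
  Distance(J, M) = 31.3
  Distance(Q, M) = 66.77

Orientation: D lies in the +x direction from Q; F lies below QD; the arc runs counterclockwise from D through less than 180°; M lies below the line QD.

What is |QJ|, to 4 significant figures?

37.19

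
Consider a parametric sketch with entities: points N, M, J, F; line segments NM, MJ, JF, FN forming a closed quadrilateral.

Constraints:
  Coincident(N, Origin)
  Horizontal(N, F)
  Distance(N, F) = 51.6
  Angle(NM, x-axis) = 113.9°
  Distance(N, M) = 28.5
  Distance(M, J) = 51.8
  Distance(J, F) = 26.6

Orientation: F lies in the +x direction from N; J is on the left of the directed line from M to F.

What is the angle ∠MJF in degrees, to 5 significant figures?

117.57°

Checks: |MJ| = 51.80 ✓; |JF| = 26.60 ✓.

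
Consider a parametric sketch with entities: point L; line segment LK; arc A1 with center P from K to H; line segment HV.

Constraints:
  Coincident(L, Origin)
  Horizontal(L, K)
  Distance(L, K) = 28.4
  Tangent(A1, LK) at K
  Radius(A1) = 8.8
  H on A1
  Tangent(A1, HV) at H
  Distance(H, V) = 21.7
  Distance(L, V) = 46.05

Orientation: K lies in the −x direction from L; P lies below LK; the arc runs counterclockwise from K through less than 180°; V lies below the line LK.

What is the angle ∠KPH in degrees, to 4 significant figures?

99.67°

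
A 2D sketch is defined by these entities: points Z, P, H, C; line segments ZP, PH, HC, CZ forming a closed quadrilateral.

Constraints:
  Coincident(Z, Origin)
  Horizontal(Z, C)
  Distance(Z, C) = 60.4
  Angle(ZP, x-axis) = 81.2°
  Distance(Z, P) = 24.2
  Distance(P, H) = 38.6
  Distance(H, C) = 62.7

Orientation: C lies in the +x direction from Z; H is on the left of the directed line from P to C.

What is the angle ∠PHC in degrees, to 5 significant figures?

70.262°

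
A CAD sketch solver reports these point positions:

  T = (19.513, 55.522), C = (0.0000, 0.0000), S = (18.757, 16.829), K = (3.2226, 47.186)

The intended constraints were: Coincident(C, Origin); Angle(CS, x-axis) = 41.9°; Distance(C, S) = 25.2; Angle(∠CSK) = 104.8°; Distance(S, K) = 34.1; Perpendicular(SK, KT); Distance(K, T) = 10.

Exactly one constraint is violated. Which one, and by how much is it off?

Distance(K, T) = 10 — off by 8.30.

C = (0.00, 0.00) ✓; CS at 41.90° ✓; |CS| = 25.20 ✓; ∠CSK = 104.8° ✓; |SK| = 34.10 ✓; ∠(SK, KT) = 90.00° ✓; |KT| = 18.30 ✗.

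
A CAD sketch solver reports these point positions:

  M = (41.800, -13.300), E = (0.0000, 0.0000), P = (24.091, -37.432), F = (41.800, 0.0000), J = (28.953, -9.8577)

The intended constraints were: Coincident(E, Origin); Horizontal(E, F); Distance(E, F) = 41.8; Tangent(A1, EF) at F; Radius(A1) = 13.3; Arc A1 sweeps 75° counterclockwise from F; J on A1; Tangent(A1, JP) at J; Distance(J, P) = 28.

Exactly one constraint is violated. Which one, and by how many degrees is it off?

Tangent(A1, JP) at J — off by 5.00°.

E = (0.00, 0.00) ✓; E.y = 0.00, F.y = 0.00 ✓; |EF| = 41.80 ✓; ∠(MF, FE) = 90.00° ✓; |MF| = 13.30 ✓; bearing(M→J) − bearing(M→F) = 75.00° ✓; |MJ| = 13.30 ✓; ∠(MJ, JP) = 85.00° ✗; |JP| = 28.00 ✓.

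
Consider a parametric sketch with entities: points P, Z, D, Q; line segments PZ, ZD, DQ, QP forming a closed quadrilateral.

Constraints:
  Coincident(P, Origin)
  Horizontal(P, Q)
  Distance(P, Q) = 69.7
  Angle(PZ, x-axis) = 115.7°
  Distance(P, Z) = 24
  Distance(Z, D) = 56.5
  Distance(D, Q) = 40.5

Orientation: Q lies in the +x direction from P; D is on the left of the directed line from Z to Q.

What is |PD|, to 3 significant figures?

55.4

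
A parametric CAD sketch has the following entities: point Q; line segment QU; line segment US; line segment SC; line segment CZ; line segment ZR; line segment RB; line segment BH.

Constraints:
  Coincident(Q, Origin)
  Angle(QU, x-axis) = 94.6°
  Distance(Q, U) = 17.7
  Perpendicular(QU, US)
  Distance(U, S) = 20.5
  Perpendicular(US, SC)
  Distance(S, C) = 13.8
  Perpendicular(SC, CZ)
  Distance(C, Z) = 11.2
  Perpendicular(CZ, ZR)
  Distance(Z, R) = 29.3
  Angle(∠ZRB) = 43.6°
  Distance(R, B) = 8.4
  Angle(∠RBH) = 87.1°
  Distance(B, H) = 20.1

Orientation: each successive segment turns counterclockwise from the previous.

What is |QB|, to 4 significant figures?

31.03

CZ is perpendicular to ZR, so ZR runs at 94.60°; with |ZR| = 29.3, R = (-11.93, 32.35). ∠ZRB = 43.6° gives RB at -129.0° from the x-axis; with |RB| = 8.4, B = (-17.22, 25.82). Then |QB| = |B − Q| = 31.03.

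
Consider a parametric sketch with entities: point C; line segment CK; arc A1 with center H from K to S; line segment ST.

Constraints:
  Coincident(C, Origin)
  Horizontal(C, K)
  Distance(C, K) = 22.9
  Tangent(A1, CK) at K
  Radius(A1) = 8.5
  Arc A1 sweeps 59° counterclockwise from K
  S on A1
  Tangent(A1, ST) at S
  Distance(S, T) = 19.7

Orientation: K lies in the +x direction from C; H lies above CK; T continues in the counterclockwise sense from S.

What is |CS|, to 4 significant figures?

30.47

C is at the origin; C and K share the same y with |CK| = 22.9 and K on the +x side, so K = (22.90, 0.000). A1 meets CK tangentially, so HK is at right angles to CK, so H = K + (0, 8.5) = (22.90, 8.500). On A1, K sits at bearing -90° from H; a 59° counterclockwise sweep puts S at bearing -31°, so S = H + 8.5·(cos -31°, sin -31°) = (30.19, 4.122). Then |CS| = |S − C| = 30.47.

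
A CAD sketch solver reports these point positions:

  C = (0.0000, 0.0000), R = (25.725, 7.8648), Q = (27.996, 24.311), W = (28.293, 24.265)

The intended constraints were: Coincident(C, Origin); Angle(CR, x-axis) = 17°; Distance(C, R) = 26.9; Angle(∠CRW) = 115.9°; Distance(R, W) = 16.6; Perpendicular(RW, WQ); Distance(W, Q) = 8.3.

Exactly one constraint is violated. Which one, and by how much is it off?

Distance(W, Q) = 8.3 — off by 8.00.

C = (0.00, 0.00) ✓; CR at 17.00° ✓; |CR| = 26.90 ✓; ∠CRW = 115.9° ✓; |RW| = 16.60 ✓; ∠(RW, WQ) = 90.10° ✓; |WQ| = 0.3005 ✗.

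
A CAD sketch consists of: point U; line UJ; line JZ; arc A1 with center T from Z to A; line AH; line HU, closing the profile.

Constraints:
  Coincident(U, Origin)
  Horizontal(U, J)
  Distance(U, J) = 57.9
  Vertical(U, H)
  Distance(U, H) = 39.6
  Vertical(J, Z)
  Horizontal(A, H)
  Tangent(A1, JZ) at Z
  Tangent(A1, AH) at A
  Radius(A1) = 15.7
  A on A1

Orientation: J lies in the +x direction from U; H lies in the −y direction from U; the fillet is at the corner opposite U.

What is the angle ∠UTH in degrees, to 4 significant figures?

49.93°

U and H share the same x with |UH| = 39.6 and H on the −y side, so H = (0.000, -39.60). The virtual corner opposite U is at (57.90, -39.60). Since A1 is tangent to JZ there, TZ ⟂ JZ and since A1 is tangent to AH there, TA ⟂ AH, with radius 15.7, so the center T sits 15.7 in from both sides at T = (42.20, -23.90). Then cos ∠UTH = TU·TH / (|TU||TH|), giving 49.93°.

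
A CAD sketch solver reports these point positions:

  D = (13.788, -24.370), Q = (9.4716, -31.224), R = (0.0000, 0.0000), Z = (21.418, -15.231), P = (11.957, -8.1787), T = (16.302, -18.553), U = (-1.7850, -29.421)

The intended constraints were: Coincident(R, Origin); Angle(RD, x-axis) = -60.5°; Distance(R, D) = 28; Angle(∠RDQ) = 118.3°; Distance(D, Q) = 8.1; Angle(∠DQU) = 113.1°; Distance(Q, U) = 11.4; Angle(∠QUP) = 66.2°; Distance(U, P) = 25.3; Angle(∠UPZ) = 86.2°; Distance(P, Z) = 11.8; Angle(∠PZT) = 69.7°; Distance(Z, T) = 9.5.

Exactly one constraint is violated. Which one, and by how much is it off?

Distance(Z, T) = 9.5 — off by 3.40.

R = (0.00, 0.00) ✓; RD at -60.50° ✓; |RD| = 28.00 ✓; ∠RDQ = 118.3° ✓; |DQ| = 8.100 ✓; ∠DQU = 113.1° ✓; |QU| = 11.40 ✓; ∠QUP = 66.20° ✓; |UP| = 25.30 ✓; ∠UPZ = 86.20° ✓; |PZ| = 11.80 ✓; ∠PZT = 69.70° ✓; |ZT| = 6.100 ✗.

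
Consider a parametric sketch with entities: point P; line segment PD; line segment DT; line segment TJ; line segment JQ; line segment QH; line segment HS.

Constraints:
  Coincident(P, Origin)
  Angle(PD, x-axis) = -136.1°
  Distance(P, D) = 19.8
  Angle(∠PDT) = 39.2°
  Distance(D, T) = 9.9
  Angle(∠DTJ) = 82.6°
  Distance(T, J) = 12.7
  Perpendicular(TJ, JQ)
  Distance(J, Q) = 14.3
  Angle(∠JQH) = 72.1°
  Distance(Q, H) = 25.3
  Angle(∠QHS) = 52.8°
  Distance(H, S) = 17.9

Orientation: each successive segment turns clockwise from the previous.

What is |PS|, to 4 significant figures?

9.026

∠JQH = 72.1° gives QH at 147.8° from the x-axis; with |QH| = 25.3, H = (-25.71, -7.413). ∠QHS = 52.8° gives HS at 20.60° from the x-axis; with |HS| = 17.9, S = (-8.956, -1.115). Then |PS| = |S − P| = 9.026.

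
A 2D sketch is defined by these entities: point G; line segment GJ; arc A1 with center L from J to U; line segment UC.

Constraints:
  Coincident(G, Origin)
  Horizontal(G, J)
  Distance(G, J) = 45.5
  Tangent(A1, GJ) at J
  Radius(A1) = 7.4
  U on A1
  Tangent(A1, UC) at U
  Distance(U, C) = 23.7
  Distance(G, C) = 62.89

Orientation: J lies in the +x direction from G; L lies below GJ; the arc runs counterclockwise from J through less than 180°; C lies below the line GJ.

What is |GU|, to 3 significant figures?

41.7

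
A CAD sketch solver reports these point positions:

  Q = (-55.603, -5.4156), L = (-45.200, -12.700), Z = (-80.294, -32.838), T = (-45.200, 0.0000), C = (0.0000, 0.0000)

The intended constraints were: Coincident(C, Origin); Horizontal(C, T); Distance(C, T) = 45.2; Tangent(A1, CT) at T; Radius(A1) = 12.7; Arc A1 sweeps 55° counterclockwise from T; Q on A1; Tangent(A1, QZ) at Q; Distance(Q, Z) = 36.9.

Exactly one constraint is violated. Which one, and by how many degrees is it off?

Tangent(A1, QZ) at Q — off by 7.00°.

C = (0.00, 0.00) ✓; C.y = 0.00, T.y = 0.00 ✓; |CT| = 45.20 ✓; ∠(LT, TC) = 90.00° ✓; |LT| = 12.70 ✓; bearing(L→Q) − bearing(L→T) = 55.00° ✓; |LQ| = 12.70 ✓; ∠(LQ, QZ) = 97.00° ✗; |QZ| = 36.90 ✓.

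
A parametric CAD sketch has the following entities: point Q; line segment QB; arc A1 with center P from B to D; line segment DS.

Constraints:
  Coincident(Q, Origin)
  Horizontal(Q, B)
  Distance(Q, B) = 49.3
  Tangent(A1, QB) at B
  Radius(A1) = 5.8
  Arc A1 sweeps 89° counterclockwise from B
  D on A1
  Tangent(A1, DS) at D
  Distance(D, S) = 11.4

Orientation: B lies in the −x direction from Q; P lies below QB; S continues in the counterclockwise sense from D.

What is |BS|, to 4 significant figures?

18.12

Q is at the origin; Q and B share the same y with |QB| = 49.3 and B on the −x side, so B = (-49.30, 0.000). The tangent condition forces PB to be normal to QB, so P = B + (0, -5.8) = (-49.30, -5.800). On A1, B sits at bearing 90° from P; an 89° counterclockwise sweep puts D at bearing 179°, so D = P + 5.8·(cos 179°, sin 179°) = (-55.10, -5.699). The tangent condition forces PD to be normal to DS, so DS runs along (−sin 179°, cos 179°); with |DS| = 11.4, S = (-55.30, -17.10). Then |BS| = |S − B| = 18.12.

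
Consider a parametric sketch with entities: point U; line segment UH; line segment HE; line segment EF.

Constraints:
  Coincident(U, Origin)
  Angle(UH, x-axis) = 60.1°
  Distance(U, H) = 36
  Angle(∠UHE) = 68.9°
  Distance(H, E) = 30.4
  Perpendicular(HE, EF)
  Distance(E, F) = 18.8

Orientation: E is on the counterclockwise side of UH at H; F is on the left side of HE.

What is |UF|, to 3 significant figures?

22.9

∠UHE = 68.9°, so HE runs at 60.1° + (180° − 68.9°) = 171° from the x-axis; with |HE| = 30.4, E = H + 30.4·(cos 171°, sin 171°) = (-12.1, 35.9). HE is perpendicular to EF; with |EF| = 18.8 on the left of HE, F = E + 18.8·(-0.153, -0.988) = (-15.0, 17.3). Then |UF| = |F − U| = 22.9.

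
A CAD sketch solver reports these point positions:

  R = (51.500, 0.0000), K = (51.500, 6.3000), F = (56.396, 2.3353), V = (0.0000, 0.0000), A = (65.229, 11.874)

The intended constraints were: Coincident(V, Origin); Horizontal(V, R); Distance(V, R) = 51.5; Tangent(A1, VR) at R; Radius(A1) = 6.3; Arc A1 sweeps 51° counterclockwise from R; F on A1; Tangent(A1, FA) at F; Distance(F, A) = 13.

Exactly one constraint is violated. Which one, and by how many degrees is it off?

Tangent(A1, FA) at F — off by 3.80°.

V = (0.00, 0.00) ✓; V.y = 0.00, R.y = 0.00 ✓; |VR| = 51.50 ✓; ∠(KR, RV) = 90.00° ✓; |KR| = 6.300 ✓; bearing(K→F) − bearing(K→R) = 51.00° ✓; |KF| = 6.300 ✓; ∠(KF, FA) = 93.80° ✗; |FA| = 13.00 ✓.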